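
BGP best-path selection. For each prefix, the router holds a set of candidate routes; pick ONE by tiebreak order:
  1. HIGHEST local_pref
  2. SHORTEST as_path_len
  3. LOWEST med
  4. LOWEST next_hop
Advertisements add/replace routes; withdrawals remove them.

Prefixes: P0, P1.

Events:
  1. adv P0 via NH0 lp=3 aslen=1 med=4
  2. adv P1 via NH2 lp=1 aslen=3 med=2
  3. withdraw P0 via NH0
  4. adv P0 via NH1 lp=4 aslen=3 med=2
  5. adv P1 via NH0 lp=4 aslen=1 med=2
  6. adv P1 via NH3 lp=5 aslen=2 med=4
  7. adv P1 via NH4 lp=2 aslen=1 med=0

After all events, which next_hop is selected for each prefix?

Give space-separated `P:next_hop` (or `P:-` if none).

Op 1: best P0=NH0 P1=-
Op 2: best P0=NH0 P1=NH2
Op 3: best P0=- P1=NH2
Op 4: best P0=NH1 P1=NH2
Op 5: best P0=NH1 P1=NH0
Op 6: best P0=NH1 P1=NH3
Op 7: best P0=NH1 P1=NH3

Answer: P0:NH1 P1:NH3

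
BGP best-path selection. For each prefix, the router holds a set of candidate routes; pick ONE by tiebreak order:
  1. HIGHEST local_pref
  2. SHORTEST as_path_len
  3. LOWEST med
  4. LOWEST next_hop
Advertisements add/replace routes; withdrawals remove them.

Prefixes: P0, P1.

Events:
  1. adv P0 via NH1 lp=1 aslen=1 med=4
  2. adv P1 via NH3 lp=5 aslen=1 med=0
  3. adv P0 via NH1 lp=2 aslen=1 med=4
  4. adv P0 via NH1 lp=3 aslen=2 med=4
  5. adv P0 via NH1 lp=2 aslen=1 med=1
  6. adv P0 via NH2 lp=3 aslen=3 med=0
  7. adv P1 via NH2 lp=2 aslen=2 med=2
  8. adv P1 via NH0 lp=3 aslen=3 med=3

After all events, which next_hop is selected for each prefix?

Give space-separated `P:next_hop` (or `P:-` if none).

Op 1: best P0=NH1 P1=-
Op 2: best P0=NH1 P1=NH3
Op 3: best P0=NH1 P1=NH3
Op 4: best P0=NH1 P1=NH3
Op 5: best P0=NH1 P1=NH3
Op 6: best P0=NH2 P1=NH3
Op 7: best P0=NH2 P1=NH3
Op 8: best P0=NH2 P1=NH3

Answer: P0:NH2 P1:NH3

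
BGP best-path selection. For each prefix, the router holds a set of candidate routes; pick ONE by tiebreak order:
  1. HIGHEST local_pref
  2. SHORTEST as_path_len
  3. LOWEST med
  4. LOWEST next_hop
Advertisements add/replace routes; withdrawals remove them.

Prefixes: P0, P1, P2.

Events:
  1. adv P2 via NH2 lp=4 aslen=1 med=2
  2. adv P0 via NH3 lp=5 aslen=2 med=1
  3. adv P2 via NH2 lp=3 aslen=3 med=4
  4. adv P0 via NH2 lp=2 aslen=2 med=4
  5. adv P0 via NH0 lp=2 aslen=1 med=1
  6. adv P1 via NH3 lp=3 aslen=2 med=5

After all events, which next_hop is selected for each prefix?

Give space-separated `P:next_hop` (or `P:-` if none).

Answer: P0:NH3 P1:NH3 P2:NH2

Derivation:
Op 1: best P0=- P1=- P2=NH2
Op 2: best P0=NH3 P1=- P2=NH2
Op 3: best P0=NH3 P1=- P2=NH2
Op 4: best P0=NH3 P1=- P2=NH2
Op 5: best P0=NH3 P1=- P2=NH2
Op 6: best P0=NH3 P1=NH3 P2=NH2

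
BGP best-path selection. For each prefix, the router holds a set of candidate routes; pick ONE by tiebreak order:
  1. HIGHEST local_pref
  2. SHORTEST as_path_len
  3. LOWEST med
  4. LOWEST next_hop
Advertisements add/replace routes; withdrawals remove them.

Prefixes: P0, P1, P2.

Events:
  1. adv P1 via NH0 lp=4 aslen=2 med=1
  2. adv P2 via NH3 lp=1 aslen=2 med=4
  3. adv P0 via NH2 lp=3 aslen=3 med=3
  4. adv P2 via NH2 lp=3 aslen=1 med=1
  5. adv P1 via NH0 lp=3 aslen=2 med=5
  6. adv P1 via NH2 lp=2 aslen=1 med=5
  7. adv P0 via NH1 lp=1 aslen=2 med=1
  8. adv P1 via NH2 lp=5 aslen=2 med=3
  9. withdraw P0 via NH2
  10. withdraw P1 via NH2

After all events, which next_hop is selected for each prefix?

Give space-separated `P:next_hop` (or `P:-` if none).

Op 1: best P0=- P1=NH0 P2=-
Op 2: best P0=- P1=NH0 P2=NH3
Op 3: best P0=NH2 P1=NH0 P2=NH3
Op 4: best P0=NH2 P1=NH0 P2=NH2
Op 5: best P0=NH2 P1=NH0 P2=NH2
Op 6: best P0=NH2 P1=NH0 P2=NH2
Op 7: best P0=NH2 P1=NH0 P2=NH2
Op 8: best P0=NH2 P1=NH2 P2=NH2
Op 9: best P0=NH1 P1=NH2 P2=NH2
Op 10: best P0=NH1 P1=NH0 P2=NH2

Answer: P0:NH1 P1:NH0 P2:NH2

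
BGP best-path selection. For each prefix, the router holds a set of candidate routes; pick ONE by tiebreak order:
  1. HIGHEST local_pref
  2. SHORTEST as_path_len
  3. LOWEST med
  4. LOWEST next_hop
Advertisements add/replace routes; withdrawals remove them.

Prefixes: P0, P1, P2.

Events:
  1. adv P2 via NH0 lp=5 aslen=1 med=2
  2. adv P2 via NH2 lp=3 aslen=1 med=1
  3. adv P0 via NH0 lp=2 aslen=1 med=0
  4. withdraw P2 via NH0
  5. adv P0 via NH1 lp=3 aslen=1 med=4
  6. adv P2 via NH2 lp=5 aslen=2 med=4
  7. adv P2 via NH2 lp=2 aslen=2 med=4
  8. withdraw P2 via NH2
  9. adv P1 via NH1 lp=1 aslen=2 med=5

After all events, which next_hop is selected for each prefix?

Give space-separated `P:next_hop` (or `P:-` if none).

Answer: P0:NH1 P1:NH1 P2:-

Derivation:
Op 1: best P0=- P1=- P2=NH0
Op 2: best P0=- P1=- P2=NH0
Op 3: best P0=NH0 P1=- P2=NH0
Op 4: best P0=NH0 P1=- P2=NH2
Op 5: best P0=NH1 P1=- P2=NH2
Op 6: best P0=NH1 P1=- P2=NH2
Op 7: best P0=NH1 P1=- P2=NH2
Op 8: best P0=NH1 P1=- P2=-
Op 9: best P0=NH1 P1=NH1 P2=-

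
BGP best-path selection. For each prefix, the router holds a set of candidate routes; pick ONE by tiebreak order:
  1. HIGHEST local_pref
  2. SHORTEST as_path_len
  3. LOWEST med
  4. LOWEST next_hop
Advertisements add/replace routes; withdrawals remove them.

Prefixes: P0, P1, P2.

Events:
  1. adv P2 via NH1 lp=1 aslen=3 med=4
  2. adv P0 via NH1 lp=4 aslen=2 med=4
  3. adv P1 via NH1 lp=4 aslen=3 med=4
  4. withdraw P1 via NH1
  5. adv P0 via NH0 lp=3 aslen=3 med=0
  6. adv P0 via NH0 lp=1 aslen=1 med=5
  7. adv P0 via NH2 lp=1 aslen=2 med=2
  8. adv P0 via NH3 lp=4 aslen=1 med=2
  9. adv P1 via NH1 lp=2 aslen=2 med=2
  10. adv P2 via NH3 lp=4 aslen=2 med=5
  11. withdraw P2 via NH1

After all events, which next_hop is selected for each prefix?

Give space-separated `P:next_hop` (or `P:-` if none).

Op 1: best P0=- P1=- P2=NH1
Op 2: best P0=NH1 P1=- P2=NH1
Op 3: best P0=NH1 P1=NH1 P2=NH1
Op 4: best P0=NH1 P1=- P2=NH1
Op 5: best P0=NH1 P1=- P2=NH1
Op 6: best P0=NH1 P1=- P2=NH1
Op 7: best P0=NH1 P1=- P2=NH1
Op 8: best P0=NH3 P1=- P2=NH1
Op 9: best P0=NH3 P1=NH1 P2=NH1
Op 10: best P0=NH3 P1=NH1 P2=NH3
Op 11: best P0=NH3 P1=NH1 P2=NH3

Answer: P0:NH3 P1:NH1 P2:NH3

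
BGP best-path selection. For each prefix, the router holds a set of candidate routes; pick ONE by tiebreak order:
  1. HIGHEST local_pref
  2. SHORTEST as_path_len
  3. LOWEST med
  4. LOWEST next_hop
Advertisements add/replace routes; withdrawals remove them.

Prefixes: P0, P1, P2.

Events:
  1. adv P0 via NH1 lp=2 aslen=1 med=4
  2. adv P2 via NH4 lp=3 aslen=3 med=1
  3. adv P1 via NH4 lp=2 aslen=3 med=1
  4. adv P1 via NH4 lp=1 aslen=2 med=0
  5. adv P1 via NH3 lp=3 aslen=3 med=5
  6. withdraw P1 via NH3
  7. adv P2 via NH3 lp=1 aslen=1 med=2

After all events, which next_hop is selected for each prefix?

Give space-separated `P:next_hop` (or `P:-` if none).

Op 1: best P0=NH1 P1=- P2=-
Op 2: best P0=NH1 P1=- P2=NH4
Op 3: best P0=NH1 P1=NH4 P2=NH4
Op 4: best P0=NH1 P1=NH4 P2=NH4
Op 5: best P0=NH1 P1=NH3 P2=NH4
Op 6: best P0=NH1 P1=NH4 P2=NH4
Op 7: best P0=NH1 P1=NH4 P2=NH4

Answer: P0:NH1 P1:NH4 P2:NH4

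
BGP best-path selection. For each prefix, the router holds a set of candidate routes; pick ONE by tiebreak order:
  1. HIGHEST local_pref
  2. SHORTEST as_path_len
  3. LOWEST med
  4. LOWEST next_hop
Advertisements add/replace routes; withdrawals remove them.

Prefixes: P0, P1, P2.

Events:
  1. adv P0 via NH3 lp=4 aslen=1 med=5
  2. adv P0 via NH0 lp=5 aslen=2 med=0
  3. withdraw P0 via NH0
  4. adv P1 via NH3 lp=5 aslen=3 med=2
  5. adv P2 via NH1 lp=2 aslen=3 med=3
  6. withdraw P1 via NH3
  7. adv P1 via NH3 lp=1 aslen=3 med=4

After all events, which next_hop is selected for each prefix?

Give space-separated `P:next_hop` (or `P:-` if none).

Op 1: best P0=NH3 P1=- P2=-
Op 2: best P0=NH0 P1=- P2=-
Op 3: best P0=NH3 P1=- P2=-
Op 4: best P0=NH3 P1=NH3 P2=-
Op 5: best P0=NH3 P1=NH3 P2=NH1
Op 6: best P0=NH3 P1=- P2=NH1
Op 7: best P0=NH3 P1=NH3 P2=NH1

Answer: P0:NH3 P1:NH3 P2:NH1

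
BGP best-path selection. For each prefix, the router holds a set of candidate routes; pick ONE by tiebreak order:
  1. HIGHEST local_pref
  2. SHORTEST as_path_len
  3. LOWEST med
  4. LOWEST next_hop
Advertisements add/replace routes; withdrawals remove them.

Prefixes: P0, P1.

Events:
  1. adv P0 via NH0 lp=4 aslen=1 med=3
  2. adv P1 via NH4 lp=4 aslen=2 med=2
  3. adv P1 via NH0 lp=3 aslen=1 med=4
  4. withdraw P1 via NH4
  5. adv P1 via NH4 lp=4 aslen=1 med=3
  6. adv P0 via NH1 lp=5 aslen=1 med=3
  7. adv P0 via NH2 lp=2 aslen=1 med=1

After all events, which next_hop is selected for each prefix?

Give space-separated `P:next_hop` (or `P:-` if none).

Answer: P0:NH1 P1:NH4

Derivation:
Op 1: best P0=NH0 P1=-
Op 2: best P0=NH0 P1=NH4
Op 3: best P0=NH0 P1=NH4
Op 4: best P0=NH0 P1=NH0
Op 5: best P0=NH0 P1=NH4
Op 6: best P0=NH1 P1=NH4
Op 7: best P0=NH1 P1=NH4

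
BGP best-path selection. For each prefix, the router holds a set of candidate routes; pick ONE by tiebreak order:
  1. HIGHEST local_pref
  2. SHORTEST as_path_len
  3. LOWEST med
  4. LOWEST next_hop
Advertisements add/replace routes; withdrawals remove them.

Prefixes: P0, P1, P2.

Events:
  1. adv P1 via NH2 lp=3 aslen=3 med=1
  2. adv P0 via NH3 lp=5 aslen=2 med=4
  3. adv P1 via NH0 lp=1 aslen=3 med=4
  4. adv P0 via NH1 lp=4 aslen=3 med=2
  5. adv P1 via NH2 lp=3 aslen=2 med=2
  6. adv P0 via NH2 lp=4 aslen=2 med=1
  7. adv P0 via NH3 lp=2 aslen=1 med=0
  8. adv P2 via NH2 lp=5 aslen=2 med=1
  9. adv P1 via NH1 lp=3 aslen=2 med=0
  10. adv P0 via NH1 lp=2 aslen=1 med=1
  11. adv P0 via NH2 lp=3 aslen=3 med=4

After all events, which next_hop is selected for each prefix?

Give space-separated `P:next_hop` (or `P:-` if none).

Op 1: best P0=- P1=NH2 P2=-
Op 2: best P0=NH3 P1=NH2 P2=-
Op 3: best P0=NH3 P1=NH2 P2=-
Op 4: best P0=NH3 P1=NH2 P2=-
Op 5: best P0=NH3 P1=NH2 P2=-
Op 6: best P0=NH3 P1=NH2 P2=-
Op 7: best P0=NH2 P1=NH2 P2=-
Op 8: best P0=NH2 P1=NH2 P2=NH2
Op 9: best P0=NH2 P1=NH1 P2=NH2
Op 10: best P0=NH2 P1=NH1 P2=NH2
Op 11: best P0=NH2 P1=NH1 P2=NH2

Answer: P0:NH2 P1:NH1 P2:NH2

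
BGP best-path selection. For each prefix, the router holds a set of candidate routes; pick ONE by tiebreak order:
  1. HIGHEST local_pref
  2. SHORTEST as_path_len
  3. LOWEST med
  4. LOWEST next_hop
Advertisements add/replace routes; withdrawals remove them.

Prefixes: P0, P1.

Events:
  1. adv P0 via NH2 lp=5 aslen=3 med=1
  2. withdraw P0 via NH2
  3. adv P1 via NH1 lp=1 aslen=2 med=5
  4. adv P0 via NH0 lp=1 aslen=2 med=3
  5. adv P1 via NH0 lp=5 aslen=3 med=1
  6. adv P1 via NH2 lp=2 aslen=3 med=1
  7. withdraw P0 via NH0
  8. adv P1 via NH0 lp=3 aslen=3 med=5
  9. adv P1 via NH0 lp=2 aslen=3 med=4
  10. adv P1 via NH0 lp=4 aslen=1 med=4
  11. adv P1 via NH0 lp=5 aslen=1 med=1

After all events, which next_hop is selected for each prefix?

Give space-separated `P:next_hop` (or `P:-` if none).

Op 1: best P0=NH2 P1=-
Op 2: best P0=- P1=-
Op 3: best P0=- P1=NH1
Op 4: best P0=NH0 P1=NH1
Op 5: best P0=NH0 P1=NH0
Op 6: best P0=NH0 P1=NH0
Op 7: best P0=- P1=NH0
Op 8: best P0=- P1=NH0
Op 9: best P0=- P1=NH2
Op 10: best P0=- P1=NH0
Op 11: best P0=- P1=NH0

Answer: P0:- P1:NH0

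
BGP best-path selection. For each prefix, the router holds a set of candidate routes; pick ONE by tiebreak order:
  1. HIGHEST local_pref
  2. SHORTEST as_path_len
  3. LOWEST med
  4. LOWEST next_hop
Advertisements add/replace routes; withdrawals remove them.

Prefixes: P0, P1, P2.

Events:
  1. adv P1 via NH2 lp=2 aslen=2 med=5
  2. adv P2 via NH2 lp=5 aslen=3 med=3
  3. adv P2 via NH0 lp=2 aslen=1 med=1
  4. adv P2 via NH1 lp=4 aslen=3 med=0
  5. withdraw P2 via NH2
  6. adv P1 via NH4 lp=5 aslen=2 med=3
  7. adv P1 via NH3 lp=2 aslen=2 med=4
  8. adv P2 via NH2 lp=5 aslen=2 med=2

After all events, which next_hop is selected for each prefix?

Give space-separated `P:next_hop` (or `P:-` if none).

Answer: P0:- P1:NH4 P2:NH2

Derivation:
Op 1: best P0=- P1=NH2 P2=-
Op 2: best P0=- P1=NH2 P2=NH2
Op 3: best P0=- P1=NH2 P2=NH2
Op 4: best P0=- P1=NH2 P2=NH2
Op 5: best P0=- P1=NH2 P2=NH1
Op 6: best P0=- P1=NH4 P2=NH1
Op 7: best P0=- P1=NH4 P2=NH1
Op 8: best P0=- P1=NH4 P2=NH2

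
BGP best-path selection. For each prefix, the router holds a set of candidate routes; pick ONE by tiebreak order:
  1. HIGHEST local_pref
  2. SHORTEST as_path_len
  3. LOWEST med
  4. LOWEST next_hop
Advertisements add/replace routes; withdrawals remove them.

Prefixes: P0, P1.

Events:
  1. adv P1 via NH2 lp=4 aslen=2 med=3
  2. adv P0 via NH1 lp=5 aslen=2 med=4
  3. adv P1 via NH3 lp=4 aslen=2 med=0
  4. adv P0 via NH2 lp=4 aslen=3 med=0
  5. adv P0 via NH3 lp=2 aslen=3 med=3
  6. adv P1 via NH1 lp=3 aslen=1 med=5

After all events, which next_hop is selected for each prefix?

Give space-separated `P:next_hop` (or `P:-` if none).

Op 1: best P0=- P1=NH2
Op 2: best P0=NH1 P1=NH2
Op 3: best P0=NH1 P1=NH3
Op 4: best P0=NH1 P1=NH3
Op 5: best P0=NH1 P1=NH3
Op 6: best P0=NH1 P1=NH3

Answer: P0:NH1 P1:NH3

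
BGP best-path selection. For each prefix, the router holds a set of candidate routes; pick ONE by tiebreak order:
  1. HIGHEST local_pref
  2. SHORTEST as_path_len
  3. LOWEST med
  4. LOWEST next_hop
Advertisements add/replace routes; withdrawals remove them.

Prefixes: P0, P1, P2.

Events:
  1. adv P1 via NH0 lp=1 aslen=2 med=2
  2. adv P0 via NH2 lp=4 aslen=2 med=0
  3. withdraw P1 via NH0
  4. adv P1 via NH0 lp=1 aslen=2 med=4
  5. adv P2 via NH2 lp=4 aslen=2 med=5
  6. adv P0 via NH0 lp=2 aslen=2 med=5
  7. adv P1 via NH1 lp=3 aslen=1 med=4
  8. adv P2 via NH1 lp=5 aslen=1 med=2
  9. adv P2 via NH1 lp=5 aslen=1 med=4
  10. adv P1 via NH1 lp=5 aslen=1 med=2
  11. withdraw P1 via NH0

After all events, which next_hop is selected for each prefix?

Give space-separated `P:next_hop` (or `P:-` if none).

Op 1: best P0=- P1=NH0 P2=-
Op 2: best P0=NH2 P1=NH0 P2=-
Op 3: best P0=NH2 P1=- P2=-
Op 4: best P0=NH2 P1=NH0 P2=-
Op 5: best P0=NH2 P1=NH0 P2=NH2
Op 6: best P0=NH2 P1=NH0 P2=NH2
Op 7: best P0=NH2 P1=NH1 P2=NH2
Op 8: best P0=NH2 P1=NH1 P2=NH1
Op 9: best P0=NH2 P1=NH1 P2=NH1
Op 10: best P0=NH2 P1=NH1 P2=NH1
Op 11: best P0=NH2 P1=NH1 P2=NH1

Answer: P0:NH2 P1:NH1 P2:NH1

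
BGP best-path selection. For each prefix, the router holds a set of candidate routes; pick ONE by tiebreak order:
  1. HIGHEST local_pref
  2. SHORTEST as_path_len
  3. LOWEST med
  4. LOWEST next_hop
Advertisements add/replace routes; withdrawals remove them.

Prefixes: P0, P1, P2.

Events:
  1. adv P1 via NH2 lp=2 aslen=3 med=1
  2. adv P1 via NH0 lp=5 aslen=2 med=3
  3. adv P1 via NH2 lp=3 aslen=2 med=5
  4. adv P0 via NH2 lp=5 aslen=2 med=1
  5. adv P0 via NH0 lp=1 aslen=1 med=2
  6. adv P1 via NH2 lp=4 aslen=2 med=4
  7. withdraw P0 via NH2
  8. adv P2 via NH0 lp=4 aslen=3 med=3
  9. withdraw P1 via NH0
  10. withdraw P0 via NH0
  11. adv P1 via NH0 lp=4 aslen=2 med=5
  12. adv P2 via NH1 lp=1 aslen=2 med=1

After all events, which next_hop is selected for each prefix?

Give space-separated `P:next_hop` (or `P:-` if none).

Op 1: best P0=- P1=NH2 P2=-
Op 2: best P0=- P1=NH0 P2=-
Op 3: best P0=- P1=NH0 P2=-
Op 4: best P0=NH2 P1=NH0 P2=-
Op 5: best P0=NH2 P1=NH0 P2=-
Op 6: best P0=NH2 P1=NH0 P2=-
Op 7: best P0=NH0 P1=NH0 P2=-
Op 8: best P0=NH0 P1=NH0 P2=NH0
Op 9: best P0=NH0 P1=NH2 P2=NH0
Op 10: best P0=- P1=NH2 P2=NH0
Op 11: best P0=- P1=NH2 P2=NH0
Op 12: best P0=- P1=NH2 P2=NH0

Answer: P0:- P1:NH2 P2:NH0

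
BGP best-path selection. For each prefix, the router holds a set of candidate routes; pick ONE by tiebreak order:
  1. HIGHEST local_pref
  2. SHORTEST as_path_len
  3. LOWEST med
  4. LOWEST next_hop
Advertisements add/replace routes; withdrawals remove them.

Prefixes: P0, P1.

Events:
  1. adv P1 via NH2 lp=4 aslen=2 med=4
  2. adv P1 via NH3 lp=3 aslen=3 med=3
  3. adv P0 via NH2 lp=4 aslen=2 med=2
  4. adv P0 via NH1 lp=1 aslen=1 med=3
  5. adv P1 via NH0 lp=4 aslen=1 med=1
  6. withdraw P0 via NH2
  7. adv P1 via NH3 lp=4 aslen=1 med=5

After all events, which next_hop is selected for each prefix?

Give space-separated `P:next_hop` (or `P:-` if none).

Op 1: best P0=- P1=NH2
Op 2: best P0=- P1=NH2
Op 3: best P0=NH2 P1=NH2
Op 4: best P0=NH2 P1=NH2
Op 5: best P0=NH2 P1=NH0
Op 6: best P0=NH1 P1=NH0
Op 7: best P0=NH1 P1=NH0

Answer: P0:NH1 P1:NH0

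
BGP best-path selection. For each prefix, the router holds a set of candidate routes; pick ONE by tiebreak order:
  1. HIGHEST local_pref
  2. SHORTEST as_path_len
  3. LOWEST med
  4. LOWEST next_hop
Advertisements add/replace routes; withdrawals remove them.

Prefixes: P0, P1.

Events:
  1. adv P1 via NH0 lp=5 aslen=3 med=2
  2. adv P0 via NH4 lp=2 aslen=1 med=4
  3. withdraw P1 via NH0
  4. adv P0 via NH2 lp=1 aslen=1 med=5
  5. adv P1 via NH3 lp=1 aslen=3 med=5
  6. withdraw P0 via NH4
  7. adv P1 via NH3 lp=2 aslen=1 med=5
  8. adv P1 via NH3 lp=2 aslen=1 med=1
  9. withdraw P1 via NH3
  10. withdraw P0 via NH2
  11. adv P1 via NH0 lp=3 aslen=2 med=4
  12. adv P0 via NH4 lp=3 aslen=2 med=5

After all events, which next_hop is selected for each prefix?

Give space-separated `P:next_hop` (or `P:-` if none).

Op 1: best P0=- P1=NH0
Op 2: best P0=NH4 P1=NH0
Op 3: best P0=NH4 P1=-
Op 4: best P0=NH4 P1=-
Op 5: best P0=NH4 P1=NH3
Op 6: best P0=NH2 P1=NH3
Op 7: best P0=NH2 P1=NH3
Op 8: best P0=NH2 P1=NH3
Op 9: best P0=NH2 P1=-
Op 10: best P0=- P1=-
Op 11: best P0=- P1=NH0
Op 12: best P0=NH4 P1=NH0

Answer: P0:NH4 P1:NH0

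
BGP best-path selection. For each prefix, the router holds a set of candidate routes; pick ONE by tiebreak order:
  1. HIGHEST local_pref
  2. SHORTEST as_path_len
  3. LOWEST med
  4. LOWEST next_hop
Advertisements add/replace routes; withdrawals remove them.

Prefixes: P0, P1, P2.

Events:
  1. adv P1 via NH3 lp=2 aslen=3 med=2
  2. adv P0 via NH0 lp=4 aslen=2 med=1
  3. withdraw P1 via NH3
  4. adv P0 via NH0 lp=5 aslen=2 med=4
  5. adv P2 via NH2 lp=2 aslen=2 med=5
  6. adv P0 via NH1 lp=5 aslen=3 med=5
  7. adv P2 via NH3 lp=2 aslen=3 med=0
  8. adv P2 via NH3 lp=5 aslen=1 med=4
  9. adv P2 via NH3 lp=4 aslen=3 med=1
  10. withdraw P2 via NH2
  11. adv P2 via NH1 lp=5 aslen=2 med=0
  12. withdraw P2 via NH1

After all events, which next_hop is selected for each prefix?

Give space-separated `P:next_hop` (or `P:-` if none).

Answer: P0:NH0 P1:- P2:NH3

Derivation:
Op 1: best P0=- P1=NH3 P2=-
Op 2: best P0=NH0 P1=NH3 P2=-
Op 3: best P0=NH0 P1=- P2=-
Op 4: best P0=NH0 P1=- P2=-
Op 5: best P0=NH0 P1=- P2=NH2
Op 6: best P0=NH0 P1=- P2=NH2
Op 7: best P0=NH0 P1=- P2=NH2
Op 8: best P0=NH0 P1=- P2=NH3
Op 9: best P0=NH0 P1=- P2=NH3
Op 10: best P0=NH0 P1=- P2=NH3
Op 11: best P0=NH0 P1=- P2=NH1
Op 12: best P0=NH0 P1=- P2=NH3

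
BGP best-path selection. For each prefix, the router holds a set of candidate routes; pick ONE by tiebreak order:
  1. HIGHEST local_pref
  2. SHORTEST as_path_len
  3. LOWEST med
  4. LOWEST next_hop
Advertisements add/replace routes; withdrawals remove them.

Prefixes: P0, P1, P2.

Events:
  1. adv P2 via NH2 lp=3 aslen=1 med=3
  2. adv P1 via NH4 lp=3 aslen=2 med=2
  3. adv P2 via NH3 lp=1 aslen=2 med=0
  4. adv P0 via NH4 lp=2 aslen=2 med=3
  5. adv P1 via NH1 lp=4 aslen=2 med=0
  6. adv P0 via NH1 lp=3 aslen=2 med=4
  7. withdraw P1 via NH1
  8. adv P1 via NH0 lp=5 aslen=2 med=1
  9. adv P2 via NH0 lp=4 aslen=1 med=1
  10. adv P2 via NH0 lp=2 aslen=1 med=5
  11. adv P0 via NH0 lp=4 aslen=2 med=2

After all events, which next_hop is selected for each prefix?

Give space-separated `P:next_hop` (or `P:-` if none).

Answer: P0:NH0 P1:NH0 P2:NH2

Derivation:
Op 1: best P0=- P1=- P2=NH2
Op 2: best P0=- P1=NH4 P2=NH2
Op 3: best P0=- P1=NH4 P2=NH2
Op 4: best P0=NH4 P1=NH4 P2=NH2
Op 5: best P0=NH4 P1=NH1 P2=NH2
Op 6: best P0=NH1 P1=NH1 P2=NH2
Op 7: best P0=NH1 P1=NH4 P2=NH2
Op 8: best P0=NH1 P1=NH0 P2=NH2
Op 9: best P0=NH1 P1=NH0 P2=NH0
Op 10: best P0=NH1 P1=NH0 P2=NH2
Op 11: best P0=NH0 P1=NH0 P2=NH2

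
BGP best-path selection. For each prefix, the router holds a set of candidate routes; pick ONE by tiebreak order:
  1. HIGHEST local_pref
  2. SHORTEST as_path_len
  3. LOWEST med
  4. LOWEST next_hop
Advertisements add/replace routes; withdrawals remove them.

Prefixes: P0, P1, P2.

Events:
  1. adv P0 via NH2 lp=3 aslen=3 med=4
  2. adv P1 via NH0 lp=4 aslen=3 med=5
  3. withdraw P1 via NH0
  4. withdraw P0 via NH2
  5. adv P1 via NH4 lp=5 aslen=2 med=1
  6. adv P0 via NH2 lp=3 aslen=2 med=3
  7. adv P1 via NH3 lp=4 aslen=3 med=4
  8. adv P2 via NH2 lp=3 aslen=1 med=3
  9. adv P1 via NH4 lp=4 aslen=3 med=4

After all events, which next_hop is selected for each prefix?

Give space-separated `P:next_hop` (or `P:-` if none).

Answer: P0:NH2 P1:NH3 P2:NH2

Derivation:
Op 1: best P0=NH2 P1=- P2=-
Op 2: best P0=NH2 P1=NH0 P2=-
Op 3: best P0=NH2 P1=- P2=-
Op 4: best P0=- P1=- P2=-
Op 5: best P0=- P1=NH4 P2=-
Op 6: best P0=NH2 P1=NH4 P2=-
Op 7: best P0=NH2 P1=NH4 P2=-
Op 8: best P0=NH2 P1=NH4 P2=NH2
Op 9: best P0=NH2 P1=NH3 P2=NH2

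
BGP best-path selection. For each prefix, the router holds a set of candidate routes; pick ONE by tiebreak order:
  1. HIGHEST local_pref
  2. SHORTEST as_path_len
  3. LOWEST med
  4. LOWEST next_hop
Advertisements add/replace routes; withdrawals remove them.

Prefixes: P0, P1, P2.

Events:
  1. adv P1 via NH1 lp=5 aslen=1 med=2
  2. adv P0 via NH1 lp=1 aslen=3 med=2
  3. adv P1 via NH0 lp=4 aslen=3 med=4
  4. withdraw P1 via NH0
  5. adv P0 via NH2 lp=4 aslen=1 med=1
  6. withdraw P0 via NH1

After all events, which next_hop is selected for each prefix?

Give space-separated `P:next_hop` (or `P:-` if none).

Op 1: best P0=- P1=NH1 P2=-
Op 2: best P0=NH1 P1=NH1 P2=-
Op 3: best P0=NH1 P1=NH1 P2=-
Op 4: best P0=NH1 P1=NH1 P2=-
Op 5: best P0=NH2 P1=NH1 P2=-
Op 6: best P0=NH2 P1=NH1 P2=-

Answer: P0:NH2 P1:NH1 P2:-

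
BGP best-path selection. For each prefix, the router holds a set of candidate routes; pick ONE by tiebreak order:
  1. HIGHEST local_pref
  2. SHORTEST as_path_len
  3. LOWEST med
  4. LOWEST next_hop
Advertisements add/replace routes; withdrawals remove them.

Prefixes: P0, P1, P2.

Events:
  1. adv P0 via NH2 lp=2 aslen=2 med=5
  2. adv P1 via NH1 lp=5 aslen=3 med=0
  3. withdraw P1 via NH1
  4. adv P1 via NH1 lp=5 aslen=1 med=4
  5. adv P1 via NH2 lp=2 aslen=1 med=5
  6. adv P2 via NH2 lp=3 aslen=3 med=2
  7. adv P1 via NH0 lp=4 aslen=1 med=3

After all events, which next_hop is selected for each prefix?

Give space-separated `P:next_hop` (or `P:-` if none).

Op 1: best P0=NH2 P1=- P2=-
Op 2: best P0=NH2 P1=NH1 P2=-
Op 3: best P0=NH2 P1=- P2=-
Op 4: best P0=NH2 P1=NH1 P2=-
Op 5: best P0=NH2 P1=NH1 P2=-
Op 6: best P0=NH2 P1=NH1 P2=NH2
Op 7: best P0=NH2 P1=NH1 P2=NH2

Answer: P0:NH2 P1:NH1 P2:NH2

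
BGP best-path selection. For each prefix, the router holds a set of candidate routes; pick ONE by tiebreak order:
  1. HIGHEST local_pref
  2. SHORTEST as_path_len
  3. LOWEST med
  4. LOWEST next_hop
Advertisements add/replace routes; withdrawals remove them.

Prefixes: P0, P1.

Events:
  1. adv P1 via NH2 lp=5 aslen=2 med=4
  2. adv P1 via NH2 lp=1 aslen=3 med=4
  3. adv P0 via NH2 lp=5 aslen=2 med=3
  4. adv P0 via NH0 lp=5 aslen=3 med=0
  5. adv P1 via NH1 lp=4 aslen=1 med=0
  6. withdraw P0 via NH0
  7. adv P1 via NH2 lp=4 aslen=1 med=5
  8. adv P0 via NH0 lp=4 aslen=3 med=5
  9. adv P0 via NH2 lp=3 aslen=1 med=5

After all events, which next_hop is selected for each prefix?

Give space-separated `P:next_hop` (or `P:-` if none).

Answer: P0:NH0 P1:NH1

Derivation:
Op 1: best P0=- P1=NH2
Op 2: best P0=- P1=NH2
Op 3: best P0=NH2 P1=NH2
Op 4: best P0=NH2 P1=NH2
Op 5: best P0=NH2 P1=NH1
Op 6: best P0=NH2 P1=NH1
Op 7: best P0=NH2 P1=NH1
Op 8: best P0=NH2 P1=NH1
Op 9: best P0=NH0 P1=NH1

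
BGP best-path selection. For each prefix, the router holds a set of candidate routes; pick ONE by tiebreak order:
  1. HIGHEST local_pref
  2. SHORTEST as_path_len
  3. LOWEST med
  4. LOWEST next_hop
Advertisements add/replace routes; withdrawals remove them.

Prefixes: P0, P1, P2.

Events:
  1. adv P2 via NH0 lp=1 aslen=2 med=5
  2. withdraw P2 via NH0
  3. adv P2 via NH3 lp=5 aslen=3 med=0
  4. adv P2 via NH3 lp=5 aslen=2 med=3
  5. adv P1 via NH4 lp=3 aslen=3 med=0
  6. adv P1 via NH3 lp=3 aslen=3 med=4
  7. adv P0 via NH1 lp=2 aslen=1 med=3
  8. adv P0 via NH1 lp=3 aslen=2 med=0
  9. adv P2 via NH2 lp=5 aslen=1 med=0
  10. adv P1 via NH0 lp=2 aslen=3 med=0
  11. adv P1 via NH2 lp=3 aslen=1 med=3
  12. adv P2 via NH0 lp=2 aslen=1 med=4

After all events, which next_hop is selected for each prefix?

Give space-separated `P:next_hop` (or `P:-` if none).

Op 1: best P0=- P1=- P2=NH0
Op 2: best P0=- P1=- P2=-
Op 3: best P0=- P1=- P2=NH3
Op 4: best P0=- P1=- P2=NH3
Op 5: best P0=- P1=NH4 P2=NH3
Op 6: best P0=- P1=NH4 P2=NH3
Op 7: best P0=NH1 P1=NH4 P2=NH3
Op 8: best P0=NH1 P1=NH4 P2=NH3
Op 9: best P0=NH1 P1=NH4 P2=NH2
Op 10: best P0=NH1 P1=NH4 P2=NH2
Op 11: best P0=NH1 P1=NH2 P2=NH2
Op 12: best P0=NH1 P1=NH2 P2=NH2

Answer: P0:NH1 P1:NH2 P2:NH2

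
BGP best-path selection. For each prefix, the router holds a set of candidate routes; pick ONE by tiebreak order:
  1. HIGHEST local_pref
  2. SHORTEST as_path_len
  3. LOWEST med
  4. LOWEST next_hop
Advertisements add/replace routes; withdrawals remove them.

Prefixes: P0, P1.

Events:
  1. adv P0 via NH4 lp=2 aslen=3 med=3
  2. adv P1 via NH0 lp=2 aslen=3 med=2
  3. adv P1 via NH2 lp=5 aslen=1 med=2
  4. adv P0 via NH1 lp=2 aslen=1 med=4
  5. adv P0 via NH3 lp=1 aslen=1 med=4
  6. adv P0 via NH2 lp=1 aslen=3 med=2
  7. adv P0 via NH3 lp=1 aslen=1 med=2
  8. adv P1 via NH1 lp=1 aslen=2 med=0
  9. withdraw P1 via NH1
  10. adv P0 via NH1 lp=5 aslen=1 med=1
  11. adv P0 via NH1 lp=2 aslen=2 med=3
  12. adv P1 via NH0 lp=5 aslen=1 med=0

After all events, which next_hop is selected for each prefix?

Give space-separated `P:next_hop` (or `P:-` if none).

Op 1: best P0=NH4 P1=-
Op 2: best P0=NH4 P1=NH0
Op 3: best P0=NH4 P1=NH2
Op 4: best P0=NH1 P1=NH2
Op 5: best P0=NH1 P1=NH2
Op 6: best P0=NH1 P1=NH2
Op 7: best P0=NH1 P1=NH2
Op 8: best P0=NH1 P1=NH2
Op 9: best P0=NH1 P1=NH2
Op 10: best P0=NH1 P1=NH2
Op 11: best P0=NH1 P1=NH2
Op 12: best P0=NH1 P1=NH0

Answer: P0:NH1 P1:NH0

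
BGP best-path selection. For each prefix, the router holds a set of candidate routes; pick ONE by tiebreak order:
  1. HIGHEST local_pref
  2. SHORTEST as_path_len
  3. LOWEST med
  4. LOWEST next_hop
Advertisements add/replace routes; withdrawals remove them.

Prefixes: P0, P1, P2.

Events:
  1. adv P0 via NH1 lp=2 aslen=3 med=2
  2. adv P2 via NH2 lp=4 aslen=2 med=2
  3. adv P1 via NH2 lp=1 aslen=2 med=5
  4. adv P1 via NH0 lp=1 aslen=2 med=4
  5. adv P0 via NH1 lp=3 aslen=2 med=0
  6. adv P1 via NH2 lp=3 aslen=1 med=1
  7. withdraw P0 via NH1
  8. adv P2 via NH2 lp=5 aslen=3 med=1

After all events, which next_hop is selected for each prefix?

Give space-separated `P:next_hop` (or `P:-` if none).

Op 1: best P0=NH1 P1=- P2=-
Op 2: best P0=NH1 P1=- P2=NH2
Op 3: best P0=NH1 P1=NH2 P2=NH2
Op 4: best P0=NH1 P1=NH0 P2=NH2
Op 5: best P0=NH1 P1=NH0 P2=NH2
Op 6: best P0=NH1 P1=NH2 P2=NH2
Op 7: best P0=- P1=NH2 P2=NH2
Op 8: best P0=- P1=NH2 P2=NH2

Answer: P0:- P1:NH2 P2:NH2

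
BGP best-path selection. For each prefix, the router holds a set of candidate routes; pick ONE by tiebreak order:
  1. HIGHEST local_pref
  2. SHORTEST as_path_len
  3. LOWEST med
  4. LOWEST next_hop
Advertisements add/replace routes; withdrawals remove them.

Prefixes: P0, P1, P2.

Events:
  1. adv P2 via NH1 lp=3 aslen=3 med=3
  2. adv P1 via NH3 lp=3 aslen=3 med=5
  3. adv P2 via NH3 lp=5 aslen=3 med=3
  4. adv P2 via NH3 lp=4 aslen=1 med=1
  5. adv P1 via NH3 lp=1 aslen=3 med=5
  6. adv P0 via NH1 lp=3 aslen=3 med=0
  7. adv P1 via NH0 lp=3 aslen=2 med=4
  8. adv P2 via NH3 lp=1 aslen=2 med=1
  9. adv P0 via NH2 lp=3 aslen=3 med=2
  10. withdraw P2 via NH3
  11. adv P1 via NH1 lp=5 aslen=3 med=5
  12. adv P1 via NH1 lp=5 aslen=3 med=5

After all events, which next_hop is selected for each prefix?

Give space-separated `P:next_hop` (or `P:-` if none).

Answer: P0:NH1 P1:NH1 P2:NH1

Derivation:
Op 1: best P0=- P1=- P2=NH1
Op 2: best P0=- P1=NH3 P2=NH1
Op 3: best P0=- P1=NH3 P2=NH3
Op 4: best P0=- P1=NH3 P2=NH3
Op 5: best P0=- P1=NH3 P2=NH3
Op 6: best P0=NH1 P1=NH3 P2=NH3
Op 7: best P0=NH1 P1=NH0 P2=NH3
Op 8: best P0=NH1 P1=NH0 P2=NH1
Op 9: best P0=NH1 P1=NH0 P2=NH1
Op 10: best P0=NH1 P1=NH0 P2=NH1
Op 11: best P0=NH1 P1=NH1 P2=NH1
Op 12: best P0=NH1 P1=NH1 P2=NH1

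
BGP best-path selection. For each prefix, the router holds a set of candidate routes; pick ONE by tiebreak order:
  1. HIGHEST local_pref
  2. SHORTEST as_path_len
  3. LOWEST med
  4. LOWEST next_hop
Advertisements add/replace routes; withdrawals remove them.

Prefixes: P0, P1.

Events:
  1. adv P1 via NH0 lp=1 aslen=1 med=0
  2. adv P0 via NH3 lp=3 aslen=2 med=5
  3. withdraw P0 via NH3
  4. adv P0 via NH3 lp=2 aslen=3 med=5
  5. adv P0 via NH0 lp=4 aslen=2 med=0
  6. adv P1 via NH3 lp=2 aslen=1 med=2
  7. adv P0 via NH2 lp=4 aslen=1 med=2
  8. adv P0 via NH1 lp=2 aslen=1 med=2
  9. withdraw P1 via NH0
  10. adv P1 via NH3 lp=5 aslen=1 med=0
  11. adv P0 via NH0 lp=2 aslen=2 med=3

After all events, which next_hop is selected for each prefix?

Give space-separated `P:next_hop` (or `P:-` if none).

Answer: P0:NH2 P1:NH3

Derivation:
Op 1: best P0=- P1=NH0
Op 2: best P0=NH3 P1=NH0
Op 3: best P0=- P1=NH0
Op 4: best P0=NH3 P1=NH0
Op 5: best P0=NH0 P1=NH0
Op 6: best P0=NH0 P1=NH3
Op 7: best P0=NH2 P1=NH3
Op 8: best P0=NH2 P1=NH3
Op 9: best P0=NH2 P1=NH3
Op 10: best P0=NH2 P1=NH3
Op 11: best P0=NH2 P1=NH3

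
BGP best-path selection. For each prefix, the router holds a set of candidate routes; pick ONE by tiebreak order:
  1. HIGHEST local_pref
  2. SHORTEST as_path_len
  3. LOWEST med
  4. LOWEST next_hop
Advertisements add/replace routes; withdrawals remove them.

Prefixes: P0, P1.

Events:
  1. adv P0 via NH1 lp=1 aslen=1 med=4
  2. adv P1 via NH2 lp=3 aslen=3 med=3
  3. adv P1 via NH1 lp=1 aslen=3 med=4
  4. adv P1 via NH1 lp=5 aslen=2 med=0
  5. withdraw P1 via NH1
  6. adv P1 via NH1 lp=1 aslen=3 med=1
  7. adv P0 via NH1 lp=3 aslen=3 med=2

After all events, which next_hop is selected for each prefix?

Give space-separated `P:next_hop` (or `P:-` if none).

Answer: P0:NH1 P1:NH2

Derivation:
Op 1: best P0=NH1 P1=-
Op 2: best P0=NH1 P1=NH2
Op 3: best P0=NH1 P1=NH2
Op 4: best P0=NH1 P1=NH1
Op 5: best P0=NH1 P1=NH2
Op 6: best P0=NH1 P1=NH2
Op 7: best P0=NH1 P1=NH2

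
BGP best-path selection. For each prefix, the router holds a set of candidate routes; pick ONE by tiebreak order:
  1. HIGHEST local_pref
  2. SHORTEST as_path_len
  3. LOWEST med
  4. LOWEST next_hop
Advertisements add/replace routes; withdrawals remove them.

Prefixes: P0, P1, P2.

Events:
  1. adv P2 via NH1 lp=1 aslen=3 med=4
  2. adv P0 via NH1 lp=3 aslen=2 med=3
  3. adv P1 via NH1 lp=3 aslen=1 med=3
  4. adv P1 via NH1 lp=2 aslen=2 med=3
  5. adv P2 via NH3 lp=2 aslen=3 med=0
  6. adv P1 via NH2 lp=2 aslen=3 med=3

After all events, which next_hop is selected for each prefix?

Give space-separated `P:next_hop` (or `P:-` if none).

Answer: P0:NH1 P1:NH1 P2:NH3

Derivation:
Op 1: best P0=- P1=- P2=NH1
Op 2: best P0=NH1 P1=- P2=NH1
Op 3: best P0=NH1 P1=NH1 P2=NH1
Op 4: best P0=NH1 P1=NH1 P2=NH1
Op 5: best P0=NH1 P1=NH1 P2=NH3
Op 6: best P0=NH1 P1=NH1 P2=NH3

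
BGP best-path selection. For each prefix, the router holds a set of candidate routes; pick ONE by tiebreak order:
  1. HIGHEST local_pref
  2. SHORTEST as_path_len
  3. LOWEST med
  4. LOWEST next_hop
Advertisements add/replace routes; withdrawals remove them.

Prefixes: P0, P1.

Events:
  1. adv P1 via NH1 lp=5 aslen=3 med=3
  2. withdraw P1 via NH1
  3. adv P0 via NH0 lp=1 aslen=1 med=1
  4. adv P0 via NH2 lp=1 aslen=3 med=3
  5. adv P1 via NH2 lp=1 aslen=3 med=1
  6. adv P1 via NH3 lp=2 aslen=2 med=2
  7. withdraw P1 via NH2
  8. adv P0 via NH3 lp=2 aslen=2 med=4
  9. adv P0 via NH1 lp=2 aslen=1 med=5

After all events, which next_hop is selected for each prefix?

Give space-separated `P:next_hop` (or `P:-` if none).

Answer: P0:NH1 P1:NH3

Derivation:
Op 1: best P0=- P1=NH1
Op 2: best P0=- P1=-
Op 3: best P0=NH0 P1=-
Op 4: best P0=NH0 P1=-
Op 5: best P0=NH0 P1=NH2
Op 6: best P0=NH0 P1=NH3
Op 7: best P0=NH0 P1=NH3
Op 8: best P0=NH3 P1=NH3
Op 9: best P0=NH1 P1=NH3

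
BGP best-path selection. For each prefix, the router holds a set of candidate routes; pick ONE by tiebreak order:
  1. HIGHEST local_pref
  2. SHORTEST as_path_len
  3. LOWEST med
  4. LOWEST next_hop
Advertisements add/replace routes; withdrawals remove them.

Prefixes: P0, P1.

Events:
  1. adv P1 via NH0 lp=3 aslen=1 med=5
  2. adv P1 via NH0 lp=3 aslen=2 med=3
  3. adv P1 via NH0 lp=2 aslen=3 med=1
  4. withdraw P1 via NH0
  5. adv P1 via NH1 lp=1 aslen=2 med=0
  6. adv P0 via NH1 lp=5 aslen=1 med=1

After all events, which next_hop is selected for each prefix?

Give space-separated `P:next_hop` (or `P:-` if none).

Answer: P0:NH1 P1:NH1

Derivation:
Op 1: best P0=- P1=NH0
Op 2: best P0=- P1=NH0
Op 3: best P0=- P1=NH0
Op 4: best P0=- P1=-
Op 5: best P0=- P1=NH1
Op 6: best P0=NH1 P1=NH1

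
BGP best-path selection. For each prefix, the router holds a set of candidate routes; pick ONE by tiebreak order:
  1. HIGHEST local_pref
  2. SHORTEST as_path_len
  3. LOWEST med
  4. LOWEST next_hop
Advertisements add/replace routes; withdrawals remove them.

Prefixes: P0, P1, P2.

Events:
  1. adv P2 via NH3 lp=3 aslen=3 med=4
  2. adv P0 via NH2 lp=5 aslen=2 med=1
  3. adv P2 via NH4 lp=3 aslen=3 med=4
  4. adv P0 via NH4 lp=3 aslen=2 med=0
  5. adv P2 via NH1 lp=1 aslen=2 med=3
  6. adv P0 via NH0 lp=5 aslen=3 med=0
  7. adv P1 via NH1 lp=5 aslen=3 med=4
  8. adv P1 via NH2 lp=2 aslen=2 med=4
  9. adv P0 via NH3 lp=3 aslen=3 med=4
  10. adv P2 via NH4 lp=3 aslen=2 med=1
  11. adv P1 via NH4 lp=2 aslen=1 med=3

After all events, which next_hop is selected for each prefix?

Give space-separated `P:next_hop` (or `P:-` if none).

Op 1: best P0=- P1=- P2=NH3
Op 2: best P0=NH2 P1=- P2=NH3
Op 3: best P0=NH2 P1=- P2=NH3
Op 4: best P0=NH2 P1=- P2=NH3
Op 5: best P0=NH2 P1=- P2=NH3
Op 6: best P0=NH2 P1=- P2=NH3
Op 7: best P0=NH2 P1=NH1 P2=NH3
Op 8: best P0=NH2 P1=NH1 P2=NH3
Op 9: best P0=NH2 P1=NH1 P2=NH3
Op 10: best P0=NH2 P1=NH1 P2=NH4
Op 11: best P0=NH2 P1=NH1 P2=NH4

Answer: P0:NH2 P1:NH1 P2:NH4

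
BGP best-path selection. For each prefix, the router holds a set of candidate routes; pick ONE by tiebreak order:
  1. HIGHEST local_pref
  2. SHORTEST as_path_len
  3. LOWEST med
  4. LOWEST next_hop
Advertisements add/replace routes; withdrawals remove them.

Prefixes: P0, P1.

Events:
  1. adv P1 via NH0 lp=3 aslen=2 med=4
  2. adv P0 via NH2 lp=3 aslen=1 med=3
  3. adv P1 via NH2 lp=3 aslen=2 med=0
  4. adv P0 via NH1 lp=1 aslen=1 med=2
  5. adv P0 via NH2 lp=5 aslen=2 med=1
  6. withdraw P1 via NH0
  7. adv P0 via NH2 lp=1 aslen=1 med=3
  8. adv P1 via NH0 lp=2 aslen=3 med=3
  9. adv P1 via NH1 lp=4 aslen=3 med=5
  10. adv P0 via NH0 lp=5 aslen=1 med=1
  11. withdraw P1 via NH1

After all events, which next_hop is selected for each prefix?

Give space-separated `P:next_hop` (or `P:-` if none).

Answer: P0:NH0 P1:NH2

Derivation:
Op 1: best P0=- P1=NH0
Op 2: best P0=NH2 P1=NH0
Op 3: best P0=NH2 P1=NH2
Op 4: best P0=NH2 P1=NH2
Op 5: best P0=NH2 P1=NH2
Op 6: best P0=NH2 P1=NH2
Op 7: best P0=NH1 P1=NH2
Op 8: best P0=NH1 P1=NH2
Op 9: best P0=NH1 P1=NH1
Op 10: best P0=NH0 P1=NH1
Op 11: best P0=NH0 P1=NH2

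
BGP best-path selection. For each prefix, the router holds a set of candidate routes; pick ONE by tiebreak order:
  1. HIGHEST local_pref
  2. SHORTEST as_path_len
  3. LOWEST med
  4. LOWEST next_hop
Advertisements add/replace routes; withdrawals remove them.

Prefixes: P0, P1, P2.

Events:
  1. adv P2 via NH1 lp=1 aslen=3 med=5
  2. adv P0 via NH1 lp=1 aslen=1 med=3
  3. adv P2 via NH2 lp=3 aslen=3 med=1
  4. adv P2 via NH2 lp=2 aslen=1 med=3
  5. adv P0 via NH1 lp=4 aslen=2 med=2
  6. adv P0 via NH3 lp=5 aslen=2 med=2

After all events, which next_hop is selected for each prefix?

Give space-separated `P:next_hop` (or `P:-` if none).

Answer: P0:NH3 P1:- P2:NH2

Derivation:
Op 1: best P0=- P1=- P2=NH1
Op 2: best P0=NH1 P1=- P2=NH1
Op 3: best P0=NH1 P1=- P2=NH2
Op 4: best P0=NH1 P1=- P2=NH2
Op 5: best P0=NH1 P1=- P2=NH2
Op 6: best P0=NH3 P1=- P2=NH2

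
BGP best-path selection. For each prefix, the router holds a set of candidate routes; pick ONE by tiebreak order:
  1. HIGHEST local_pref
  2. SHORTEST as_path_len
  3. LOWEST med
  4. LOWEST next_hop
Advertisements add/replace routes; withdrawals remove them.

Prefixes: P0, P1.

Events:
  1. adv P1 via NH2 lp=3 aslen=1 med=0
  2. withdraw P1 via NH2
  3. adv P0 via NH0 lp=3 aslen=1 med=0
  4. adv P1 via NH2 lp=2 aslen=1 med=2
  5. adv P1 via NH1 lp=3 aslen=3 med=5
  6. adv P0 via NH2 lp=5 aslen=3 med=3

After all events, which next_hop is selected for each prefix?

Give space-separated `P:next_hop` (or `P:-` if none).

Answer: P0:NH2 P1:NH1

Derivation:
Op 1: best P0=- P1=NH2
Op 2: best P0=- P1=-
Op 3: best P0=NH0 P1=-
Op 4: best P0=NH0 P1=NH2
Op 5: best P0=NH0 P1=NH1
Op 6: best P0=NH2 P1=NH1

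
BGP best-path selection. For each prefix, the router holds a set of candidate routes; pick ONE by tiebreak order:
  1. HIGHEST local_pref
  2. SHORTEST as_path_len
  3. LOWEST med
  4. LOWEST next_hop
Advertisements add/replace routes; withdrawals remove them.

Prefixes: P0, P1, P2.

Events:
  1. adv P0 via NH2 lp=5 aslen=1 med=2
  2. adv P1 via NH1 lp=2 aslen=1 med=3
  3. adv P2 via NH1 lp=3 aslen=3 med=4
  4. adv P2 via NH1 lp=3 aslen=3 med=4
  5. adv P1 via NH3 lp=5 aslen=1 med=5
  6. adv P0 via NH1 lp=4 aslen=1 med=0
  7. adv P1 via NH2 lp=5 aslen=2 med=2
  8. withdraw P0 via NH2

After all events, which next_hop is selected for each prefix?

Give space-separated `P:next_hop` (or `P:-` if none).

Answer: P0:NH1 P1:NH3 P2:NH1

Derivation:
Op 1: best P0=NH2 P1=- P2=-
Op 2: best P0=NH2 P1=NH1 P2=-
Op 3: best P0=NH2 P1=NH1 P2=NH1
Op 4: best P0=NH2 P1=NH1 P2=NH1
Op 5: best P0=NH2 P1=NH3 P2=NH1
Op 6: best P0=NH2 P1=NH3 P2=NH1
Op 7: best P0=NH2 P1=NH3 P2=NH1
Op 8: best P0=NH1 P1=NH3 P2=NH1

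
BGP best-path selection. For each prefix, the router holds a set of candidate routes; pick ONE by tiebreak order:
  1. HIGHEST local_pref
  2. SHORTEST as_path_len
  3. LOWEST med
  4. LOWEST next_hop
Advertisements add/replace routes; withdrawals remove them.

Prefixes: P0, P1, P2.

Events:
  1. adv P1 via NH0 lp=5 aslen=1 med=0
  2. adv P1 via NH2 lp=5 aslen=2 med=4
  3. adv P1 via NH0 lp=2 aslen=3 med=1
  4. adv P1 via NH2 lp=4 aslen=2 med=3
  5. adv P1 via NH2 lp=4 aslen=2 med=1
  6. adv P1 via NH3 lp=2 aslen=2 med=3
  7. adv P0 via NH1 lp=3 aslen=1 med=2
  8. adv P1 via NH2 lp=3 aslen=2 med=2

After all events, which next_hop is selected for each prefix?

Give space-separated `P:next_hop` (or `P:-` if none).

Op 1: best P0=- P1=NH0 P2=-
Op 2: best P0=- P1=NH0 P2=-
Op 3: best P0=- P1=NH2 P2=-
Op 4: best P0=- P1=NH2 P2=-
Op 5: best P0=- P1=NH2 P2=-
Op 6: best P0=- P1=NH2 P2=-
Op 7: best P0=NH1 P1=NH2 P2=-
Op 8: best P0=NH1 P1=NH2 P2=-

Answer: P0:NH1 P1:NH2 P2:-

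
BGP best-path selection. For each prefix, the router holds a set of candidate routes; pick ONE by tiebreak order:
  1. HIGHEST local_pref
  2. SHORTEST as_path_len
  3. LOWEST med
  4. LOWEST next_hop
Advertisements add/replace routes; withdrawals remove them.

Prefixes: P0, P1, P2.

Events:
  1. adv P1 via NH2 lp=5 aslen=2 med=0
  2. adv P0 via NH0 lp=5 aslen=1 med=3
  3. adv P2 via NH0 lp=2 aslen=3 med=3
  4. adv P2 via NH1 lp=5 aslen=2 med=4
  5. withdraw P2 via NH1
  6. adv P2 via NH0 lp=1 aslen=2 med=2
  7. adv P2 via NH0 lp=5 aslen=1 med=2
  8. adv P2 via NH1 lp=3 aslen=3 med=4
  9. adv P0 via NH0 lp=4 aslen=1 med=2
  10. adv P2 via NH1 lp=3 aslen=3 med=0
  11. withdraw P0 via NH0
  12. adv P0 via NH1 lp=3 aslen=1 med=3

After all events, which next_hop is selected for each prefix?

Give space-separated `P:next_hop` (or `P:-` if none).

Op 1: best P0=- P1=NH2 P2=-
Op 2: best P0=NH0 P1=NH2 P2=-
Op 3: best P0=NH0 P1=NH2 P2=NH0
Op 4: best P0=NH0 P1=NH2 P2=NH1
Op 5: best P0=NH0 P1=NH2 P2=NH0
Op 6: best P0=NH0 P1=NH2 P2=NH0
Op 7: best P0=NH0 P1=NH2 P2=NH0
Op 8: best P0=NH0 P1=NH2 P2=NH0
Op 9: best P0=NH0 P1=NH2 P2=NH0
Op 10: best P0=NH0 P1=NH2 P2=NH0
Op 11: best P0=- P1=NH2 P2=NH0
Op 12: best P0=NH1 P1=NH2 P2=NH0

Answer: P0:NH1 P1:NH2 P2:NH0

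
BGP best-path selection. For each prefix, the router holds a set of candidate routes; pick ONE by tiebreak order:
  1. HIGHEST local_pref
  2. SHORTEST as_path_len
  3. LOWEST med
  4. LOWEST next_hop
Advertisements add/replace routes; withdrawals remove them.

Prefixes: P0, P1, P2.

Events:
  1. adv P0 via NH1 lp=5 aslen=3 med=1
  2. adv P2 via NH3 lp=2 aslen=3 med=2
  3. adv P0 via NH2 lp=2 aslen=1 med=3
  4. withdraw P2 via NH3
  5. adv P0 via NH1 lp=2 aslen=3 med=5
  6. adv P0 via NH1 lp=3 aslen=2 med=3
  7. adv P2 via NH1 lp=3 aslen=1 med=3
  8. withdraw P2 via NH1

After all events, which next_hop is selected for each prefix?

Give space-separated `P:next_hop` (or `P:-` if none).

Op 1: best P0=NH1 P1=- P2=-
Op 2: best P0=NH1 P1=- P2=NH3
Op 3: best P0=NH1 P1=- P2=NH3
Op 4: best P0=NH1 P1=- P2=-
Op 5: best P0=NH2 P1=- P2=-
Op 6: best P0=NH1 P1=- P2=-
Op 7: best P0=NH1 P1=- P2=NH1
Op 8: best P0=NH1 P1=- P2=-

Answer: P0:NH1 P1:- P2:-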